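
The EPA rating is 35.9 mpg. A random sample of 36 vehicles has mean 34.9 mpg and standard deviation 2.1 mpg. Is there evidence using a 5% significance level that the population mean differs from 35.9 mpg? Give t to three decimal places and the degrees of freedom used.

t = -2.857, df = 35

H0: μ = 35.9; H1: μ ≠ 35.9 (one-sample t-test, two-sided).
t = (x̄ − μ₀)/(s/√n) = (34.9 − 35.9)/(2.1/√36) = -2.857
df = n − 1 = 35
Two-sided p-value ≈ 0.0071
Since p ≈ 0.0071 < α = 0.05, reject H0; the evidence is statistically significant.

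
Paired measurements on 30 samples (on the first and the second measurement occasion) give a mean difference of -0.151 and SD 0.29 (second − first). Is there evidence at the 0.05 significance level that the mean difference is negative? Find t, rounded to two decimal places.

-2.85

H0: μ_d = 0; H1: μ_d < 0 (paired t-test on the differences, left-tailed).
t = d̄/(s_d/√n) = -0.151/(0.29/√30) = -2.85
df = n − 1 = 29
p-value = P(T ≤ -2.85) ≈ 0.004
Since p ≈ 0.004 < α = 0.05, reject H0; the evidence is statistically significant.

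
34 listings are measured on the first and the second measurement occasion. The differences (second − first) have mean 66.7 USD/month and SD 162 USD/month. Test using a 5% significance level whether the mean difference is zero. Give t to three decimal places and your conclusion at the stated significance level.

t = 2.401; reject H0

H0: μ_d = 0; H1: μ_d ≠ 0 (paired t-test on the differences, two-sided).
t = d̄/(s_d/√n) = 66.7/(162/√34) = 2.401
df = n − 1 = 33
Two-sided p-value ≈ 0.0222
Since p ≈ 0.0222 < α = 0.05, reject H0; the evidence is statistically significant.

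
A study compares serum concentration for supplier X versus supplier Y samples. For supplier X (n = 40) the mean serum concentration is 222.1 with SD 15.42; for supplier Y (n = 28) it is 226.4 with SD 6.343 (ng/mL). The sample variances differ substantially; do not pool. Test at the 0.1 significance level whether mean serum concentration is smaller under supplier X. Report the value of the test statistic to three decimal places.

Let group 1 = supplier X, group 2 = supplier Y. H0: μ_1 = μ_2; H1: μ_1 < μ_2 (Welch's two-sample t-test, left-tailed).
t = (x̄_1 − x̄_2)/√(s_1²/n_1 + s_2²/n_2) = (222.1 − 226.4)/√(15.42²/40 + 6.343²/28) = -1.583
Welch–Satterthwaite df ≈ 55.45
p-value = P(T ≤ -1.583) ≈ 0.060
Since p ≈ 0.060 < α = 0.1, reject H0; the data support H1.

-1.583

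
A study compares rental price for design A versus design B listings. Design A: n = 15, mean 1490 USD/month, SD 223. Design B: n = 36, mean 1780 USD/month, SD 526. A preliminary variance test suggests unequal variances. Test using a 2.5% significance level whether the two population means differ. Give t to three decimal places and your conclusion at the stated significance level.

t = -2.765; reject H0

Let group 1 = design A, group 2 = design B. H0: μ_1 = μ_2; H1: μ_1 ≠ μ_2 (Welch's two-sample t-test, two-sided).
t = (x̄_1 − x̄_2)/√(s_1²/n_1 + s_2²/n_2) = (1490 − 1780)/√(223²/15 + 526²/36) = -2.765
Welch–Satterthwaite df ≈ 48.94
Two-sided p-value ≈ 0.008
Since p ≈ 0.008 < α = 0.025, reject H0; the evidence is statistically significant.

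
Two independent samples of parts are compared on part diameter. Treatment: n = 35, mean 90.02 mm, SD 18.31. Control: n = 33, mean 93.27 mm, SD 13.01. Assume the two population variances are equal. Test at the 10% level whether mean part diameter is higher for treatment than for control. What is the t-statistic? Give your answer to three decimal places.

-0.839

Let group 1 = treatment, group 2 = control. H0: μ_1 = μ_2; H1: μ_1 > μ_2 (two-sample pooled-variance t-test, right-tailed).
s_p² = [(35−1)·18.31² + (33−1)·13.01²]/(35+33−2) = 254.773
t = (90.02 − 93.27)/√[254.773·(1/35 + 1/33)] = -0.839
df = n₁ + n₂ − 2 = 66
p-value = P(T ≥ -0.839) ≈ 0.7978
Since p ≈ 0.7978 > α = 0.1, fail to reject H0; the data do not provide sufficient evidence against H0.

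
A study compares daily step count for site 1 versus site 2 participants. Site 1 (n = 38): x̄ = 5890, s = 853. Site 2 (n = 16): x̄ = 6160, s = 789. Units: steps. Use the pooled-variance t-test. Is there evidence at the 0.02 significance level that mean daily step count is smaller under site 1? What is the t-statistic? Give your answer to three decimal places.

Let group 1 = site 1, group 2 = site 2. H0: μ_1 = μ_2; H1: μ_1 < μ_2 (two-sample pooled-variance t-test, left-tailed).
s_p² = [(38−1)·853² + (16−1)·789²]/(38+16−2) = 697295
t = (5890 − 6160)/√[697295·(1/38 + 1/16)] = -1.085
df = n₁ + n₂ − 2 = 52
p-value = P(T ≤ -1.085) ≈ 0.141
Since p ≈ 0.141 > α = 0.02, fail to reject H0; the evidence is not statistically significant.

-1.085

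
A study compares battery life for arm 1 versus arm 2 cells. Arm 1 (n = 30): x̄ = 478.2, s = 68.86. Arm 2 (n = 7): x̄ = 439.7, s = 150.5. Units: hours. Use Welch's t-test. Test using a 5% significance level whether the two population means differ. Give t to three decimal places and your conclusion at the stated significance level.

t = 0.661; fail to reject H0

Let group 1 = arm 1, group 2 = arm 2. H0: μ_1 = μ_2; H1: μ_1 ≠ μ_2 (Welch's two-sample t-test, two-sided).
t = (x̄_1 − x̄_2)/√(s_1²/n_1 + s_2²/n_2) = (478.2 − 439.7)/√(68.86²/30 + 150.5²/7) = 0.661
Welch–Satterthwaite df ≈ 6.60
Two-sided p-value ≈ 0.5311
Since p ≈ 0.5311 > α = 0.05, fail to reject H0; the data do not provide sufficient evidence against H0.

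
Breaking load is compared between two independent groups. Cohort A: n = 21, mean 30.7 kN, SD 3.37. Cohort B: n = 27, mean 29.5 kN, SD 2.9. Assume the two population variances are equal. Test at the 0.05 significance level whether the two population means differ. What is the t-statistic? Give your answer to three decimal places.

1.325

Let group 1 = cohort A, group 2 = cohort B. H0: μ_1 = μ_2; H1: μ_1 ≠ μ_2 (two-sample pooled-variance t-test, two-sided).
s_p² = [(21−1)·3.37² + (27−1)·2.9²]/(21+27−2) = 9.69126
t = (30.7 − 29.5)/√[9.69126·(1/21 + 1/27)] = 1.325
df = n₁ + n₂ − 2 = 46
Two-sided p-value ≈ 0.192
Since p ≈ 0.192 > α = 0.05, fail to reject H0; the evidence is not statistically significant.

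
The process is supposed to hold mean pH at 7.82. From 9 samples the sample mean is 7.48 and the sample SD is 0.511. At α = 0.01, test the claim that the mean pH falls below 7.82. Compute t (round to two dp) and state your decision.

H0: μ = 7.82; H1: μ < 7.82 (one-sample t-test, left-tailed).
t = (x̄ − μ₀)/(s/√n) = (7.48 − 7.82)/(0.511/√9) = -2.00
df = n − 1 = 8
p-value = P(T ≤ -2.00) ≈ 0.0405
Since p ≈ 0.0405 > α = 0.01, fail to reject H0; the evidence is not statistically significant.

t = -2.00; fail to reject H0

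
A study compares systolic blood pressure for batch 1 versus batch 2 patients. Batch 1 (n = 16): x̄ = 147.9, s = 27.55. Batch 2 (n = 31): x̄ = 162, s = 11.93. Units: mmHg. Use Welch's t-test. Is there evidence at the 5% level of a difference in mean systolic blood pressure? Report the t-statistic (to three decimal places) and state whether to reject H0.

Let group 1 = batch 1, group 2 = batch 2. H0: μ_1 = μ_2; H1: μ_1 ≠ μ_2 (Welch's two-sample t-test, two-sided).
t = (x̄_1 − x̄_2)/√(s_1²/n_1 + s_2²/n_2) = (147.9 − 162)/√(27.55²/16 + 11.93²/31) = -1.955
Welch–Satterthwaite df ≈ 17.96
Two-sided p-value ≈ 0.0664
Since p ≈ 0.0664 > α = 0.05, fail to reject H0; the evidence is not statistically significant.

t = -1.955; fail to reject H0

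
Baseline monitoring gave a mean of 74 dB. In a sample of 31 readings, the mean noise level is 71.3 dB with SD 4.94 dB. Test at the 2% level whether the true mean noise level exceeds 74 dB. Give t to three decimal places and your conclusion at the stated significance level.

t = -3.043; fail to reject H0

H0: μ = 74; H1: μ > 74 (one-sample t-test, right-tailed).
t = (x̄ − μ₀)/(s/√n) = (71.3 − 74)/(4.94/√31) = -3.043
df = n − 1 = 30
p-value = P(T ≥ -3.043) ≈ 0.9976
Since p ≈ 0.9976 > α = 0.02, fail to reject H0; the data do not provide sufficient evidence against H0.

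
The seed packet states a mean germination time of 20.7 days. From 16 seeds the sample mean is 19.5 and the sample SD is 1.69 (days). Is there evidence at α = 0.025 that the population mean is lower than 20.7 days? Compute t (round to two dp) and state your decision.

t = -2.84; reject H0

H0: μ = 20.7; H1: μ < 20.7 (one-sample t-test, left-tailed).
t = (x̄ − μ₀)/(s/√n) = (19.5 − 20.7)/(1.69/√16) = -2.84
df = n − 1 = 15
p-value = P(T ≤ -2.84) ≈ 0.006
Since p ≈ 0.006 < α = 0.025, reject H0; the data support H1.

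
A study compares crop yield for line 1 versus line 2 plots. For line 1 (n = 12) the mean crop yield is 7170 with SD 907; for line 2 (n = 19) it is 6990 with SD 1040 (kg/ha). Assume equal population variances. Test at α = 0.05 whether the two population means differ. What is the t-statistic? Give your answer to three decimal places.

Let group 1 = line 1, group 2 = line 2. H0: μ_1 = μ_2; H1: μ_1 ≠ μ_2 (two-sample pooled-variance t-test, two-sided).
s_p² = [(12−1)·907² + (19−1)·1040²]/(12+19−2) = 983377
t = (7170 − 6990)/√[983377·(1/12 + 1/19)] = 0.492
df = n₁ + n₂ − 2 = 29
Two-sided p-value ≈ 0.626
Since p ≈ 0.626 > α = 0.05, fail to reject H0; the evidence is not statistically significant.

0.492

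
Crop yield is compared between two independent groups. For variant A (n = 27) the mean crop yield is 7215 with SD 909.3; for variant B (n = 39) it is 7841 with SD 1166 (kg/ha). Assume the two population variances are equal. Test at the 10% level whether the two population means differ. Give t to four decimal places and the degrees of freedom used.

t = -2.3387, df = 64

Let group 1 = variant A, group 2 = variant B. H0: μ_1 = μ_2; H1: μ_1 ≠ μ_2 (two-sample pooled-variance t-test, two-sided).
s_p² = [(27−1)·909.3² + (39−1)·1166²]/(27+39−2) = 1143130
t = (7215 − 7841)/√[1143130·(1/27 + 1/39)] = -2.3387
df = n₁ + n₂ − 2 = 64
Two-sided p-value ≈ 0.0225
Since p ≈ 0.0225 < α = 0.1, reject H0; the evidence is statistically significant.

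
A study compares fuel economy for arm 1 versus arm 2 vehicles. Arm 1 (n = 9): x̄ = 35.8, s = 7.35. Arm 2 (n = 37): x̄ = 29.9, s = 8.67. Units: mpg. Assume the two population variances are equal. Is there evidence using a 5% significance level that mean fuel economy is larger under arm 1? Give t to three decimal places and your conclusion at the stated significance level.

t = 1.880; reject H0

Let group 1 = arm 1, group 2 = arm 2. H0: μ_1 = μ_2; H1: μ_1 > μ_2 (two-sample pooled-variance t-test, right-tailed).
s_p² = [(9−1)·7.35² + (37−1)·8.67²]/(9+37−2) = 71.3241
t = (35.8 − 29.9)/√[71.3241·(1/9 + 1/37)] = 1.880
df = n₁ + n₂ − 2 = 44
p-value = P(T ≥ 1.880) ≈ 0.033
Since p ≈ 0.033 < α = 0.05, reject H0; the data support H1.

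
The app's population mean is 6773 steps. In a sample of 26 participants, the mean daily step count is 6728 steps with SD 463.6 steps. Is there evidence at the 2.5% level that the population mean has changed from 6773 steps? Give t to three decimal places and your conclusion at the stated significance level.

H0: μ = 6773; H1: μ ≠ 6773 (one-sample t-test, two-sided).
t = (x̄ − μ₀)/(s/√n) = (6728 − 6773)/(463.6/√26) = -0.495
df = n − 1 = 25
Two-sided p-value ≈ 0.6250
Since p ≈ 0.6250 > α = 0.025, fail to reject H0; the data do not provide sufficient evidence against H0.

t = -0.495; fail to reject H0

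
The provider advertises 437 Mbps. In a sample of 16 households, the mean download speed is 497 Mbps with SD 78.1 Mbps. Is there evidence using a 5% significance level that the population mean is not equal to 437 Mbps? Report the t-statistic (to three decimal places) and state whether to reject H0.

t = 3.073; reject H0

H0: μ = 437; H1: μ ≠ 437 (one-sample t-test, two-sided).
t = (x̄ − μ₀)/(s/√n) = (497 − 437)/(78.1/√16) = 3.073
df = n − 1 = 15
Two-sided p-value ≈ 0.008
Since p ≈ 0.008 < α = 0.05, reject H0; the data support H1.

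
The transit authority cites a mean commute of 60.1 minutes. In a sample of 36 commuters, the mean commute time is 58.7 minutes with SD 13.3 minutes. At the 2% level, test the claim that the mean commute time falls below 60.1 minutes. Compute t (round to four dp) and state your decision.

H0: μ = 60.1; H1: μ < 60.1 (one-sample t-test, left-tailed).
t = (x̄ − μ₀)/(s/√n) = (58.7 − 60.1)/(13.3/√36) = -0.6316
df = n − 1 = 35
p-value = P(T ≤ -0.6316) ≈ 0.2659
Since p ≈ 0.2659 > α = 0.02, fail to reject H0; the evidence is not statistically significant.

t = -0.6316; fail to reject H0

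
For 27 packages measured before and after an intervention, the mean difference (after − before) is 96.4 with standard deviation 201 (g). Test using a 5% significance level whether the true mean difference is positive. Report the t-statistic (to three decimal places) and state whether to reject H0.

t = 2.492; reject H0

H0: μ_d = 0; H1: μ_d > 0 (paired t-test on the differences, right-tailed).
t = d̄/(s_d/√n) = 96.4/(201/√27) = 2.492
df = n − 1 = 26
p-value = P(T ≥ 2.492) ≈ 0.0097
Since p ≈ 0.0097 < α = 0.05, reject H0; the evidence is statistically significant.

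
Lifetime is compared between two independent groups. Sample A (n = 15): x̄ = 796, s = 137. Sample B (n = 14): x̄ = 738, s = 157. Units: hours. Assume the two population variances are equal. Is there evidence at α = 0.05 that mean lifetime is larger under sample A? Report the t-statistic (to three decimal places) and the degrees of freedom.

Let group 1 = sample A, group 2 = sample B. H0: μ_1 = μ_2; H1: μ_1 > μ_2 (two-sample pooled-variance t-test, right-tailed).
s_p² = [(15−1)·137² + (14−1)·157²]/(15+14−2) = 21600.1
t = (796 − 738)/√[21600.1·(1/15 + 1/14)] = 1.062
df = n₁ + n₂ − 2 = 27
p-value = P(T ≥ 1.062) ≈ 0.1488
Since p ≈ 0.1488 > α = 0.05, fail to reject H0; the data do not provide sufficient evidence against H0.

t = 1.062, df = 27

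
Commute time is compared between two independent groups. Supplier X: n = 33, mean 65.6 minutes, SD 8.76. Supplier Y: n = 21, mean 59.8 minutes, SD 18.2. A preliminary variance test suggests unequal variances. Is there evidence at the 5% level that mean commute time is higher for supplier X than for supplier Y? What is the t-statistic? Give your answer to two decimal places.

Let group 1 = supplier X, group 2 = supplier Y. H0: μ_1 = μ_2; H1: μ_1 > μ_2 (Welch's two-sample t-test, right-tailed).
t = (x̄_1 − x̄_2)/√(s_1²/n_1 + s_2²/n_2) = (65.6 − 59.8)/√(8.76²/33 + 18.2²/21) = 1.36
Welch–Satterthwaite df ≈ 25.98
p-value = P(T ≥ 1.36) ≈ 0.0922
Since p ≈ 0.0922 > α = 0.05, fail to reject H0; the evidence is not statistically significant.

1.36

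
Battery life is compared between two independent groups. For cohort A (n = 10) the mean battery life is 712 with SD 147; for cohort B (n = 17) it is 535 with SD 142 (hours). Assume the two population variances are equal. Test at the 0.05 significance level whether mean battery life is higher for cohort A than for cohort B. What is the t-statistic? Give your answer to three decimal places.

3.088

Let group 1 = cohort A, group 2 = cohort B. H0: μ_1 = μ_2; H1: μ_1 > μ_2 (two-sample pooled-variance t-test, right-tailed).
s_p² = [(10−1)·147² + (17−1)·142²]/(10+17−2) = 20684.2
t = (712 − 535)/√[20684.2·(1/10 + 1/17)] = 3.088
df = n₁ + n₂ − 2 = 25
p-value = P(T ≥ 3.088) ≈ 0.0024
Since p ≈ 0.0024 < α = 0.05, reject H0; the evidence is statistically significant.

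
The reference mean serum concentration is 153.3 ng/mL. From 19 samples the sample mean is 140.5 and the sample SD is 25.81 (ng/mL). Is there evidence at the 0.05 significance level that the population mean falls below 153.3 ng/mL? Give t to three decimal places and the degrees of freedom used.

H0: μ = 153.3; H1: μ < 153.3 (one-sample t-test, left-tailed).
t = (x̄ − μ₀)/(s/√n) = (140.5 − 153.3)/(25.81/√19) = -2.162
df = n − 1 = 18
p-value = P(T ≤ -2.162) ≈ 0.022
Since p ≈ 0.022 < α = 0.05, reject H0; the data support H1.

t = -2.162, df = 18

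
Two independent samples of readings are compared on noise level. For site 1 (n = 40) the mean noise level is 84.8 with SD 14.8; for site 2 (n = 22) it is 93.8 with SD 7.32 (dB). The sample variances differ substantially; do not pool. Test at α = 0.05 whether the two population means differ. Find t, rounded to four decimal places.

Let group 1 = site 1, group 2 = site 2. H0: μ_1 = μ_2; H1: μ_1 ≠ μ_2 (Welch's two-sample t-test, two-sided).
t = (x̄_1 − x̄_2)/√(s_1²/n_1 + s_2²/n_2) = (84.8 − 93.8)/√(14.8²/40 + 7.32²/22) = -3.1997
Welch–Satterthwaite df ≈ 59.54
Two-sided p-value ≈ 0.002
Since p ≈ 0.002 < α = 0.05, reject H0; the data support H1.

-3.1997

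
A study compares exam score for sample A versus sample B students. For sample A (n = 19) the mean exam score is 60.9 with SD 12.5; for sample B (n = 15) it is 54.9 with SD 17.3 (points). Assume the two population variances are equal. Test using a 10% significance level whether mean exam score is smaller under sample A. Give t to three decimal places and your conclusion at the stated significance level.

Let group 1 = sample A, group 2 = sample B. H0: μ_1 = μ_2; H1: μ_1 < μ_2 (two-sample pooled-variance t-test, left-tailed).
s_p² = [(19−1)·12.5² + (15−1)·17.3²]/(19+15−2) = 218.83
t = (60.9 − 54.9)/√[218.83·(1/19 + 1/15)] = 1.174
df = n₁ + n₂ − 2 = 32
p-value = P(T ≤ 1.174) ≈ 0.876
Since p ≈ 0.876 > α = 0.1, fail to reject H0; the evidence is not statistically significant.

t = 1.174; fail to reject H0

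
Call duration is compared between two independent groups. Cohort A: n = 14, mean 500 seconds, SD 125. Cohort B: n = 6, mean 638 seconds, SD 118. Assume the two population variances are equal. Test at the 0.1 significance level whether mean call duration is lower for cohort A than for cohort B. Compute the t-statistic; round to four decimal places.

Let group 1 = cohort A, group 2 = cohort B. H0: μ_1 = μ_2; H1: μ_1 < μ_2 (two-sample pooled-variance t-test, left-tailed).
s_p² = [(14−1)·125² + (6−1)·118²]/(14+6−2) = 15152.5
t = (500 − 638)/√[15152.5·(1/14 + 1/6)] = -2.2975
df = n₁ + n₂ − 2 = 18
p-value = P(T ≤ -2.2975) ≈ 0.017
Since p ≈ 0.017 < α = 0.1, reject H0; the data support H1.

-2.2975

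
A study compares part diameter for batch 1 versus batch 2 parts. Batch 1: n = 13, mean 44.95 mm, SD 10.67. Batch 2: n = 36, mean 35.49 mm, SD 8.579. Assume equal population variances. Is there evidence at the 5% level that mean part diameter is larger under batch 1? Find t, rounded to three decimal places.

Let group 1 = batch 1, group 2 = batch 2. H0: μ_1 = μ_2; H1: μ_1 > μ_2 (two-sample pooled-variance t-test, right-tailed).
s_p² = [(13−1)·10.67² + (36−1)·8.579²]/(13+36−2) = 83.8757
t = (44.95 − 35.49)/√[83.8757·(1/13 + 1/36)] = 3.192
df = n₁ + n₂ − 2 = 47
p-value = P(T ≥ 3.192) ≈ 0.001
Since p ≈ 0.001 < α = 0.05, reject H0; the data support H1.

3.192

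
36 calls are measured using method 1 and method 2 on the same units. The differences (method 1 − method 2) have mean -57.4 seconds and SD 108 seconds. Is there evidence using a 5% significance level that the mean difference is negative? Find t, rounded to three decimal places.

-3.189

H0: μ_d = 0; H1: μ_d < 0 (paired t-test on the differences, left-tailed).
t = d̄/(s_d/√n) = -57.4/(108/√36) = -3.189
df = n − 1 = 35
p-value = P(T ≤ -3.189) ≈ 0.0015
Since p ≈ 0.0015 < α = 0.05, reject H0; the evidence is statistically significant.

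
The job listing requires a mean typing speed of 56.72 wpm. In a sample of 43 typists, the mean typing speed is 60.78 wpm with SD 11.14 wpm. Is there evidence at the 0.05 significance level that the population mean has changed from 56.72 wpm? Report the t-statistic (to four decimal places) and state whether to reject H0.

t = 2.3899; reject H0

H0: μ = 56.72; H1: μ ≠ 56.72 (one-sample t-test, two-sided).
t = (x̄ − μ₀)/(s/√n) = (60.78 − 56.72)/(11.14/√43) = 2.3899
df = n − 1 = 42
Two-sided p-value ≈ 0.0214
Since p ≈ 0.0214 < α = 0.05, reject H0; the evidence is statistically significant.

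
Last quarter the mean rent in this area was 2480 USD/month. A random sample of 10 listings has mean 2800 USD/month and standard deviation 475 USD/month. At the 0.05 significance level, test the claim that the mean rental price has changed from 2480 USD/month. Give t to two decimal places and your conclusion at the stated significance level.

t = 2.13; fail to reject H0

H0: μ = 2480; H1: μ ≠ 2480 (one-sample t-test, two-sided).
t = (x̄ − μ₀)/(s/√n) = (2800 − 2480)/(475/√10) = 2.13
df = n − 1 = 9
Two-sided p-value ≈ 0.062
Since p ≈ 0.062 > α = 0.05, fail to reject H0; the evidence is not statistically significant.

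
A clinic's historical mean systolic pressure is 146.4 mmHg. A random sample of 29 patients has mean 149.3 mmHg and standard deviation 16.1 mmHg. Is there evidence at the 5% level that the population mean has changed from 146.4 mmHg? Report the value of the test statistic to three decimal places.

0.970

H0: μ = 146.4; H1: μ ≠ 146.4 (one-sample t-test, two-sided).
t = (x̄ − μ₀)/(s/√n) = (149.3 − 146.4)/(16.1/√29) = 0.970
df = n − 1 = 28
Two-sided p-value ≈ 0.340
Since p ≈ 0.340 > α = 0.05, fail to reject H0; the evidence is not statistically significant.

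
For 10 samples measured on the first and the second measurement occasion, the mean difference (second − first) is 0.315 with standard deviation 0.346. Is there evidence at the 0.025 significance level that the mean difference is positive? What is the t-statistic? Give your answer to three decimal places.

H0: μ_d = 0; H1: μ_d > 0 (paired t-test on the differences, right-tailed).
t = d̄/(s_d/√n) = 0.315/(0.346/√10) = 2.879
df = n − 1 = 9
p-value = P(T ≥ 2.879) ≈ 0.009
Since p ≈ 0.009 < α = 0.025, reject H0; the evidence is statistically significant.

2.879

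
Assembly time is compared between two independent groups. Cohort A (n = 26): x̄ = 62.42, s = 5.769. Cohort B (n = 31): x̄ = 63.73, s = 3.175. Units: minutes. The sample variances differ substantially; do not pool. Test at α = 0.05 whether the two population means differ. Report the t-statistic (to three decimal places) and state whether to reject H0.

Let group 1 = cohort A, group 2 = cohort B. H0: μ_1 = μ_2; H1: μ_1 ≠ μ_2 (Welch's two-sample t-test, two-sided).
t = (x̄_1 − x̄_2)/√(s_1²/n_1 + s_2²/n_2) = (62.42 − 63.73)/√(5.769²/26 + 3.175²/31) = -1.034
Welch–Satterthwaite df ≈ 37.31
Two-sided p-value ≈ 0.308
Since p ≈ 0.308 > α = 0.05, fail to reject H0; the data do not provide sufficient evidence against H0.

t = -1.034; fail to reject H0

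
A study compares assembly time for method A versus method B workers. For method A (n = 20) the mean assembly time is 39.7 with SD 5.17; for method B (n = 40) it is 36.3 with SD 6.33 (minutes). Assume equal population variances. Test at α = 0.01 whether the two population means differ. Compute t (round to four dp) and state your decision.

t = 2.0779; fail to reject H0

Let group 1 = method A, group 2 = method B. H0: μ_1 = μ_2; H1: μ_1 ≠ μ_2 (two-sample pooled-variance t-test, two-sided).
s_p² = [(20−1)·5.17² + (40−1)·6.33²]/(20+40−2) = 35.6989
t = (39.7 − 36.3)/√[35.6989·(1/20 + 1/40)] = 2.0779
df = n₁ + n₂ − 2 = 58
Two-sided p-value ≈ 0.0422
Since p ≈ 0.0422 > α = 0.01, fail to reject H0; the data do not provide sufficient evidence against H0.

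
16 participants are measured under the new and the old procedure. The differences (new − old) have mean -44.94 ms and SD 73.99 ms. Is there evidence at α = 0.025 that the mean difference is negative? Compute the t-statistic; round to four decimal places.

-2.4295

H0: μ_d = 0; H1: μ_d < 0 (paired t-test on the differences, left-tailed).
t = d̄/(s_d/√n) = -44.94/(73.99/√16) = -2.4295
df = n − 1 = 15
p-value = P(T ≤ -2.4295) ≈ 0.014
Since p ≈ 0.014 < α = 0.025, reject H0; the data support H1.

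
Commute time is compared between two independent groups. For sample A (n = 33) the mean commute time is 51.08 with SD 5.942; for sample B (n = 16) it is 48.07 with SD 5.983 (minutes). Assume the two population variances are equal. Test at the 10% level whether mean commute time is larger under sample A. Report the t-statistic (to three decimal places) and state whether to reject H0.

t = 1.659; reject H0

Let group 1 = sample A, group 2 = sample B. H0: μ_1 = μ_2; H1: μ_1 > μ_2 (two-sample pooled-variance t-test, right-tailed).
s_p² = [(33−1)·5.942² + (16−1)·5.983²]/(33+16−2) = 35.4634
t = (51.08 − 48.07)/√[35.4634·(1/33 + 1/16)] = 1.659
df = n₁ + n₂ − 2 = 47
p-value = P(T ≥ 1.659) ≈ 0.0519
Since p ≈ 0.0519 < α = 0.1, reject H0; the data support H1.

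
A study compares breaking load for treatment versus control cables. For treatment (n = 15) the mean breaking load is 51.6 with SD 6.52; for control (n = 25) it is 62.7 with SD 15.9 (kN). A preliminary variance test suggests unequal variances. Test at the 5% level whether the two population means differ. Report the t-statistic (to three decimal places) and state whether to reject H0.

Let group 1 = treatment, group 2 = control. H0: μ_1 = μ_2; H1: μ_1 ≠ μ_2 (Welch's two-sample t-test, two-sided).
t = (x̄_1 − x̄_2)/√(s_1²/n_1 + s_2²/n_2) = (51.6 − 62.7)/√(6.52²/15 + 15.9²/25) = -3.085
Welch–Satterthwaite df ≈ 34.67
Two-sided p-value ≈ 0.004
Since p ≈ 0.004 < α = 0.05, reject H0; the data support H1.

t = -3.085; reject H0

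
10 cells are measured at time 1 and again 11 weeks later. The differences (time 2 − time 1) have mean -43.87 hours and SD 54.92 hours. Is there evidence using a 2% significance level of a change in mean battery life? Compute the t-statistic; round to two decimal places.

-2.53

H0: μ_d = 0; H1: μ_d ≠ 0 (paired t-test on the differences, two-sided).
t = d̄/(s_d/√n) = -43.87/(54.92/√10) = -2.53
df = n − 1 = 9
Two-sided p-value ≈ 0.032
Since p ≈ 0.032 > α = 0.02, fail to reject H0; the data do not provide sufficient evidence against H0.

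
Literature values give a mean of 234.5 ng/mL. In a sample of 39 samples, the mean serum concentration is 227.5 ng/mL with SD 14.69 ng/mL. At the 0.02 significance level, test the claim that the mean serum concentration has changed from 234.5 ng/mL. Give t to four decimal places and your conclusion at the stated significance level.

t = -2.9758; reject H0

H0: μ = 234.5; H1: μ ≠ 234.5 (one-sample t-test, two-sided).
t = (x̄ − μ₀)/(s/√n) = (227.5 − 234.5)/(14.69/√39) = -2.9758
df = n − 1 = 38
Two-sided p-value ≈ 0.005
Since p ≈ 0.005 < α = 0.02, reject H0; the data support H1.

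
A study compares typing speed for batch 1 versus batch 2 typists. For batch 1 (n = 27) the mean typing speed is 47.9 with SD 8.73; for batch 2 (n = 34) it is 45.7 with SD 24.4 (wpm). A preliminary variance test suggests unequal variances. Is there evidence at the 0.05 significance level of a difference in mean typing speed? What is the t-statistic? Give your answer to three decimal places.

0.488

Let group 1 = batch 1, group 2 = batch 2. H0: μ_1 = μ_2; H1: μ_1 ≠ μ_2 (Welch's two-sample t-test, two-sided).
t = (x̄_1 − x̄_2)/√(s_1²/n_1 + s_2²/n_2) = (47.9 − 45.7)/√(8.73²/27 + 24.4²/34) = 0.488
Welch–Satterthwaite df ≈ 43.08
Two-sided p-value ≈ 0.628
Since p ≈ 0.628 > α = 0.05, fail to reject H0; the data do not provide sufficient evidence against H0.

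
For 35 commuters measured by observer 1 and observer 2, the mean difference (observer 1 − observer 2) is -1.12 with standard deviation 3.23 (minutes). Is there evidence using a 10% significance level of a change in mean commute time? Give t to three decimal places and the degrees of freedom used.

t = -2.051, df = 34

H0: μ_d = 0; H1: μ_d ≠ 0 (paired t-test on the differences, two-sided).
t = d̄/(s_d/√n) = -1.12/(3.23/√35) = -2.051
df = n − 1 = 34
Two-sided p-value ≈ 0.0480
Since p ≈ 0.0480 < α = 0.1, reject H0; the data support H1.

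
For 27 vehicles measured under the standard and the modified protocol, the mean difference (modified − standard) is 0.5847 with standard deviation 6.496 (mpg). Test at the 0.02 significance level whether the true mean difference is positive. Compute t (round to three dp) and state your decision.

H0: μ_d = 0; H1: μ_d > 0 (paired t-test on the differences, right-tailed).
t = d̄/(s_d/√n) = 0.5847/(6.496/√27) = 0.468
df = n − 1 = 26
p-value = P(T ≥ 0.468) ≈ 0.3219
Since p ≈ 0.3219 > α = 0.02, fail to reject H0; the evidence is not statistically significant.

t = 0.468; fail to reject H0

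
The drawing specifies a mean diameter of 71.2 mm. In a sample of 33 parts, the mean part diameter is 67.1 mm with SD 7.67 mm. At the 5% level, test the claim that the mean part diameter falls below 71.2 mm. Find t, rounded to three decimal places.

H0: μ = 71.2; H1: μ < 71.2 (one-sample t-test, left-tailed).
t = (x̄ − μ₀)/(s/√n) = (67.1 − 71.2)/(7.67/√33) = -3.071
df = n − 1 = 32
p-value = P(T ≤ -3.071) ≈ 0.0022
Since p ≈ 0.0022 < α = 0.05, reject H0; the data support H1.

-3.071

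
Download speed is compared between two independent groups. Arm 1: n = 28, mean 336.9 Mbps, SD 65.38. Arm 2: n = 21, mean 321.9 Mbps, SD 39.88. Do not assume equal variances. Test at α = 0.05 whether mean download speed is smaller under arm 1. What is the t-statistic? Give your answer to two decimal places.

Let group 1 = arm 1, group 2 = arm 2. H0: μ_1 = μ_2; H1: μ_1 < μ_2 (Welch's two-sample t-test, left-tailed).
t = (x̄_1 − x̄_2)/√(s_1²/n_1 + s_2²/n_2) = (336.9 − 321.9)/√(65.38²/28 + 39.88²/21) = 0.99
Welch–Satterthwaite df ≈ 45.36
p-value = P(T ≤ 0.99) ≈ 0.8369
Since p ≈ 0.8369 > α = 0.05, fail to reject H0; the data do not provide sufficient evidence against H0.

0.99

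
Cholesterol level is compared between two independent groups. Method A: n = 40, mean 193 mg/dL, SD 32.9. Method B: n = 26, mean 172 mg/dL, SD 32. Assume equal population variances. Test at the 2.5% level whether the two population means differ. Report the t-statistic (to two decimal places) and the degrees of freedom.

t = 2.56, df = 64

Let group 1 = method A, group 2 = method B. H0: μ_1 = μ_2; H1: μ_1 ≠ μ_2 (two-sample pooled-variance t-test, two-sided).
s_p² = [(40−1)·32.9² + (26−1)·32²]/(40+26−2) = 1059.59
t = (193 − 172)/√[1059.59·(1/40 + 1/26)] = 2.56
df = n₁ + n₂ − 2 = 64
Two-sided p-value ≈ 0.0128
Since p ≈ 0.0128 < α = 0.025, reject H0; the evidence is statistically significant.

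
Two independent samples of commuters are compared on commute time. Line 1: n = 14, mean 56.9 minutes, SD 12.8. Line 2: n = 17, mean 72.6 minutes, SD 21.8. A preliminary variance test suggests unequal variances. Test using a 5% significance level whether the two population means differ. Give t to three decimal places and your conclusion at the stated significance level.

t = -2.493; reject H0

Let group 1 = line 1, group 2 = line 2. H0: μ_1 = μ_2; H1: μ_1 ≠ μ_2 (Welch's two-sample t-test, two-sided).
t = (x̄_1 − x̄_2)/√(s_1²/n_1 + s_2²/n_2) = (56.9 − 72.6)/√(12.8²/14 + 21.8²/17) = -2.493
Welch–Satterthwaite df ≈ 26.49
Two-sided p-value ≈ 0.0192
Since p ≈ 0.0192 < α = 0.05, reject H0; the data support H1.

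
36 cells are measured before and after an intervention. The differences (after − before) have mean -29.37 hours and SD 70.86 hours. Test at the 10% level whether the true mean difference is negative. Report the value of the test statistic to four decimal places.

-2.4869

H0: μ_d = 0; H1: μ_d < 0 (paired t-test on the differences, left-tailed).
t = d̄/(s_d/√n) = -29.37/(70.86/√36) = -2.4869
df = n − 1 = 35
p-value = P(T ≤ -2.4869) ≈ 0.009
Since p ≈ 0.009 < α = 0.1, reject H0; the evidence is statistically significant.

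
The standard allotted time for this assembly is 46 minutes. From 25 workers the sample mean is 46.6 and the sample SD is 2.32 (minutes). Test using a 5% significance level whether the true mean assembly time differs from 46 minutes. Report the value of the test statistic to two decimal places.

1.29

H0: μ = 46; H1: μ ≠ 46 (one-sample t-test, two-sided).
t = (x̄ − μ₀)/(s/√n) = (46.6 − 46)/(2.32/√25) = 1.29
df = n − 1 = 24
Two-sided p-value ≈ 0.2083
Since p ≈ 0.2083 > α = 0.05, fail to reject H0; the data do not provide sufficient evidence against H0.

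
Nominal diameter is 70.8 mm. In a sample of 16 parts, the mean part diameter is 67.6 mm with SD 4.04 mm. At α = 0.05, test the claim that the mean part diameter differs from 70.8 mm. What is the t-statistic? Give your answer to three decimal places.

-3.168

H0: μ = 70.8; H1: μ ≠ 70.8 (one-sample t-test, two-sided).
t = (x̄ − μ₀)/(s/√n) = (67.6 − 70.8)/(4.04/√16) = -3.168
df = n − 1 = 15
Two-sided p-value ≈ 0.0064
Since p ≈ 0.0064 < α = 0.05, reject H0; the data support H1.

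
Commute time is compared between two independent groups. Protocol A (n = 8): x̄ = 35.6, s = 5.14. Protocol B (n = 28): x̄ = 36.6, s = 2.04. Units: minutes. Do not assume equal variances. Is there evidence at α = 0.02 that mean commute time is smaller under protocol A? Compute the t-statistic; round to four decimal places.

-0.5383

Let group 1 = protocol A, group 2 = protocol B. H0: μ_1 = μ_2; H1: μ_1 < μ_2 (Welch's two-sample t-test, left-tailed).
t = (x̄_1 − x̄_2)/√(s_1²/n_1 + s_2²/n_2) = (35.6 − 36.6)/√(5.14²/8 + 2.04²/28) = -0.5383
Welch–Satterthwaite df ≈ 7.64
p-value = P(T ≤ -0.5383) ≈ 0.303
Since p ≈ 0.303 > α = 0.02, fail to reject H0; the data do not provide sufficient evidence against H0.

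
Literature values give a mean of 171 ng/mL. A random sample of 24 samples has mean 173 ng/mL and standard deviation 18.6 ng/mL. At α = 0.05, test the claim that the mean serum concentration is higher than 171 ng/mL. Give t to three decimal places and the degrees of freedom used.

t = 0.527, df = 23

H0: μ = 171; H1: μ > 171 (one-sample t-test, right-tailed).
t = (x̄ − μ₀)/(s/√n) = (173 − 171)/(18.6/√24) = 0.527
df = n − 1 = 23
p-value = P(T ≥ 0.527) ≈ 0.302
Since p ≈ 0.302 > α = 0.05, fail to reject H0; the evidence is not statistically significant.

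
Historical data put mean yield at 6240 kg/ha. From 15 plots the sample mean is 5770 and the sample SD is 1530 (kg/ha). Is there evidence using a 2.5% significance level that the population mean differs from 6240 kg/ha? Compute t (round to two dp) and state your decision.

H0: μ = 6240; H1: μ ≠ 6240 (one-sample t-test, two-sided).
t = (x̄ − μ₀)/(s/√n) = (5770 − 6240)/(1530/√15) = -1.19
df = n − 1 = 14
Two-sided p-value ≈ 0.254
Since p ≈ 0.254 > α = 0.025, fail to reject H0; the data do not provide sufficient evidence against H0.

t = -1.19; fail to reject H0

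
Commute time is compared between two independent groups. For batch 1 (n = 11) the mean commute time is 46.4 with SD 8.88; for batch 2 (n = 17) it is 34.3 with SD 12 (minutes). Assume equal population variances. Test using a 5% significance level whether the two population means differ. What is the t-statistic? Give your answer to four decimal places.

Let group 1 = batch 1, group 2 = batch 2. H0: μ_1 = μ_2; H1: μ_1 ≠ μ_2 (two-sample pooled-variance t-test, two-sided).
s_p² = [(11−1)·8.88² + (17−1)·12²]/(11+17−2) = 118.944
t = (46.4 − 34.3)/√[118.944·(1/11 + 1/17)] = 2.8672
df = n₁ + n₂ − 2 = 26
Two-sided p-value ≈ 0.008
Since p ≈ 0.008 < α = 0.05, reject H0; the evidence is statistically significant.

2.8672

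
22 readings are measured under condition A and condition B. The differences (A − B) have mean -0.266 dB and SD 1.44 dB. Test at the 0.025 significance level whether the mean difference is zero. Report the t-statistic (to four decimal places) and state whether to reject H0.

t = -0.8664; fail to reject H0

H0: μ_d = 0; H1: μ_d ≠ 0 (paired t-test on the differences, two-sided).
t = d̄/(s_d/√n) = -0.266/(1.44/√22) = -0.8664
df = n − 1 = 21
Two-sided p-value ≈ 0.396
Since p ≈ 0.396 > α = 0.025, fail to reject H0; the data do not provide sufficient evidence against H0.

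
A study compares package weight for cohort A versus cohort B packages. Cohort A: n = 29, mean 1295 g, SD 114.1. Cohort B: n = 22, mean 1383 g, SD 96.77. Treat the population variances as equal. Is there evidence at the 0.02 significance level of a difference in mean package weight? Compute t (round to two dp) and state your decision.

Let group 1 = cohort A, group 2 = cohort B. H0: μ_1 = μ_2; H1: μ_1 ≠ μ_2 (two-sample pooled-variance t-test, two-sided).
s_p² = [(29−1)·114.1² + (22−1)·96.77²]/(29+22−2) = 11452.6
t = (1295 − 1383)/√[11452.6·(1/29 + 1/22)] = -2.91
df = n₁ + n₂ − 2 = 49
Two-sided p-value ≈ 0.0054
Since p ≈ 0.0054 < α = 0.02, reject H0; the data support H1.

t = -2.91; reject H0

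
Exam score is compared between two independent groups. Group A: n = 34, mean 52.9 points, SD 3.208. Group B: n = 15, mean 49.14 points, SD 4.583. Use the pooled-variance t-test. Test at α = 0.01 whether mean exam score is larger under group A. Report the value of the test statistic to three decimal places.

3.304

Let group 1 = group A, group 2 = group B. H0: μ_1 = μ_2; H1: μ_1 > μ_2 (two-sample pooled-variance t-test, right-tailed).
s_p² = [(34−1)·3.208² + (15−1)·4.583²]/(34+15−2) = 13.4823
t = (52.9 − 49.14)/√[13.4823·(1/34 + 1/15)] = 3.304
df = n₁ + n₂ − 2 = 47
p-value = P(T ≥ 3.304) ≈ 0.0009
Since p ≈ 0.0009 < α = 0.01, reject H0; the evidence is statistically significant.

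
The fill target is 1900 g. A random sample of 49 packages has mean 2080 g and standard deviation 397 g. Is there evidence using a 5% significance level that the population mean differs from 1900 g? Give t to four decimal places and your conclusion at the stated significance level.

H0: μ = 1900; H1: μ ≠ 1900 (one-sample t-test, two-sided).
t = (x̄ − μ₀)/(s/√n) = (2080 − 1900)/(397/√49) = 3.1738
df = n − 1 = 48
Two-sided p-value ≈ 0.0026
Since p ≈ 0.0026 < α = 0.05, reject H0; the data support H1.

t = 3.1738; reject H0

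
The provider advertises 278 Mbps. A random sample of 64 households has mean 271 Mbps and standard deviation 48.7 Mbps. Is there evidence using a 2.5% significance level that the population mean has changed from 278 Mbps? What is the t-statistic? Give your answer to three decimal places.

H0: μ = 278; H1: μ ≠ 278 (one-sample t-test, two-sided).
t = (x̄ − μ₀)/(s/√n) = (271 − 278)/(48.7/√64) = -1.150
df = n − 1 = 63
Two-sided p-value ≈ 0.2545
Since p ≈ 0.2545 > α = 0.025, fail to reject H0; the data do not provide sufficient evidence against H0.

-1.150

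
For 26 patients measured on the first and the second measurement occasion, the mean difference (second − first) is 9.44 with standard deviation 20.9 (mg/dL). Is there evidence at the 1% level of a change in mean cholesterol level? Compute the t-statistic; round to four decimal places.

2.3031

H0: μ_d = 0; H1: μ_d ≠ 0 (paired t-test on the differences, two-sided).
t = d̄/(s_d/√n) = 9.44/(20.9/√26) = 2.3031
df = n − 1 = 25
Two-sided p-value ≈ 0.0299
Since p ≈ 0.0299 > α = 0.01, fail to reject H0; the data do not provide sufficient evidence against H0.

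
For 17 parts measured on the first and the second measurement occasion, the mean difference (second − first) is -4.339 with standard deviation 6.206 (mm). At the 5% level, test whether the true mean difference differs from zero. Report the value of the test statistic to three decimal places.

H0: μ_d = 0; H1: μ_d ≠ 0 (paired t-test on the differences, two-sided).
t = d̄/(s_d/√n) = -4.339/(6.206/√17) = -2.883
df = n − 1 = 16
Two-sided p-value ≈ 0.0108
Since p ≈ 0.0108 < α = 0.05, reject H0; the evidence is statistically significant.

-2.883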